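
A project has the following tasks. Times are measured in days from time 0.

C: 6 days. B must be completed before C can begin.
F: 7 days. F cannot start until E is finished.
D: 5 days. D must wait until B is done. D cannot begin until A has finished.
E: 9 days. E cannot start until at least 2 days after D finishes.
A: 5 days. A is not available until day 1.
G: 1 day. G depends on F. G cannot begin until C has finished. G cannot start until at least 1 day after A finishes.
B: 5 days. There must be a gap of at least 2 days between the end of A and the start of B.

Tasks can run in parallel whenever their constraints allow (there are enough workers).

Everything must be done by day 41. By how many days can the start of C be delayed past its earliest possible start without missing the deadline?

After its own release at day 1, A can start at day 1 and finishes at day 6.
B cannot begin until A (finishes day 6, plus 2-day gap → day 8). It runs from day 8 to 8 + 5 = day 13.
C waits on B (finishes day 13), so it starts at day 13 and finishes at 13 + 6 = day 19.

Working backward from the deadline:
Nothing follows G; the deadline of day 41 is its only limit. It must start by 41 − 1 = day 40.
C feeds into G (must start by day 40); so C must finish by day 40 and therefore start by day 34.
So C can start as early as day 13 and as late as day 34, giving 34 − 13 = 21 days of slack.

21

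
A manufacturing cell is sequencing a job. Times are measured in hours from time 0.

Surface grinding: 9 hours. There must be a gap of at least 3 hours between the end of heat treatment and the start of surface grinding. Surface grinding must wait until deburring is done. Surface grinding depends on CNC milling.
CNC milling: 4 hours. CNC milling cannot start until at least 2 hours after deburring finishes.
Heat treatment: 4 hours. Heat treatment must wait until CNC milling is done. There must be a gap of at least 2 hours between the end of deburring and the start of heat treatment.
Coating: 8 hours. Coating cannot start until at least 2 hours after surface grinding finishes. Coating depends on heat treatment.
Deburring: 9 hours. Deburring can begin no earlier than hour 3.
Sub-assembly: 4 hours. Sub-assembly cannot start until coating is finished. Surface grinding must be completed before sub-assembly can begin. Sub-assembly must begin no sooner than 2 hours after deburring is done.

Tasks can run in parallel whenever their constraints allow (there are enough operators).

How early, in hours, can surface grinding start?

25

Deburring waits on its own release at hour 3, so it starts at hour 3 and finishes at 3 + 9 = hour 12.
After deburring (finishes hour 12, plus 2-hour gap → hour 14), CNC milling can start at hour 14 and finishes at hour 18.
Heat treatment needs all of CNC milling (finishes hour 18); deburring (finishes hour 12, plus 2-hour gap → hour 14). That puts its earliest start at hour 18; it finishes at 18 + 4 = hour 22.
Surface grinding waits on heat treatment (finishes hour 22, plus 3-hour gap → hour 25); deburring (finishes hour 12); CNC milling (finishes hour 18). The latest of these is hour 25, which is the earliest surface grinding can start.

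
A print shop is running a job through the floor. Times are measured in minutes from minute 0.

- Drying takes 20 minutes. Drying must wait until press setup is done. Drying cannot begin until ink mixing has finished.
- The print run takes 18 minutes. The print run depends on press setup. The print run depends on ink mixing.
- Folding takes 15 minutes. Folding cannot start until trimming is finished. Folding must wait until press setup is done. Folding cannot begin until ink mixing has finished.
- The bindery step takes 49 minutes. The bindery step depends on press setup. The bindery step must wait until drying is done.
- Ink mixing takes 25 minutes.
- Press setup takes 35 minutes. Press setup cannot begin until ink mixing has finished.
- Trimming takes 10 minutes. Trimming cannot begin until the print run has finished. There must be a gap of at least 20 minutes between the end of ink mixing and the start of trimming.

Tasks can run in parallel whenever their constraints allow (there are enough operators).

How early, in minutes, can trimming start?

78

Nothing blocks ink mixing, so it runs from minute 0 to minute 25.
Press setup cannot begin until ink mixing (finishes minute 25). It runs from minute 25 to 25 + 35 = minute 60.
For the print run: press setup (finishes minute 60); ink mixing (finishes minute 25). Taking the maximum gives a start of minute 60, and it finishes at 60 + 18 = minute 78.
Trimming waits on the print run (finishes minute 78); ink mixing (finishes minute 25, plus 20-minute gap → minute 45). The latest of these is minute 78, which is the earliest trimming can start.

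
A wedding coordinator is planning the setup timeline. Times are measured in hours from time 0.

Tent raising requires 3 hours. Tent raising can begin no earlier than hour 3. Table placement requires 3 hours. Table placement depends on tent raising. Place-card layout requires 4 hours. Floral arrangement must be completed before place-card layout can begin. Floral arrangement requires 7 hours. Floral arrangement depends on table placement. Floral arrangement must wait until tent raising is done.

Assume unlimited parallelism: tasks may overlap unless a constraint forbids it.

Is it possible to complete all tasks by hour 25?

Yes

Tent raising waits on its own release at hour 3, so it starts at hour 3 and finishes at 3 + 3 = hour 6.
After tent raising (finishes hour 6), table placement can start at hour 6 and finishes at hour 9.
Floral arrangement needs all of table placement (finishes hour 9); tent raising (finishes hour 6). That puts its earliest start at hour 9; it finishes at 9 + 7 = hour 16.
Place-card layout waits on floral arrangement (finishes hour 16), so it starts at hour 16 and finishes at 16 + 4 = hour 20.
Every task is finished by hour 20, which is no later than the deadline of 25, so the schedule is feasible.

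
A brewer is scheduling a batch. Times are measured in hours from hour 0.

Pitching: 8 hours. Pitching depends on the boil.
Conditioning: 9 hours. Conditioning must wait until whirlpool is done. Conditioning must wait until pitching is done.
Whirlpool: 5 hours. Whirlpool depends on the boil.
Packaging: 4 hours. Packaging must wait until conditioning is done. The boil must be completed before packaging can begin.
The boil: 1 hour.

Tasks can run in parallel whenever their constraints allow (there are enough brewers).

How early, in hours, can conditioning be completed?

The boil can start immediately at hour 0; it finishes at hour 1.
After the boil (finishes hour 1), pitching can start at hour 1 and finishes at hour 9.
Whirlpool waits on the boil (finishes hour 1), so it starts at hour 1 and finishes at 1 + 5 = hour 6.
For conditioning: whirlpool (finishes hour 6); pitching (finishes hour 9). Taking the maximum gives a start of hour 9, and it finishes at 9 + 9 = hour 18.

18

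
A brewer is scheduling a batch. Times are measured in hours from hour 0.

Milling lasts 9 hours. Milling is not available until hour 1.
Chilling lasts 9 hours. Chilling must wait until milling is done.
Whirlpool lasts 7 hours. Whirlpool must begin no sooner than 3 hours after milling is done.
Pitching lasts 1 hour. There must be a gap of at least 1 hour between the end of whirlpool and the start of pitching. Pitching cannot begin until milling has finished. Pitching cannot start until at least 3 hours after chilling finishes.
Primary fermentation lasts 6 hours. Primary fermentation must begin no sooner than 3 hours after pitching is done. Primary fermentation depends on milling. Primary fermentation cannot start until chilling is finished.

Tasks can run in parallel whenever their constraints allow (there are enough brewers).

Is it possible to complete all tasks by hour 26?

No

After its own release at hour 1, milling can start at hour 1 and finishes at hour 10.
After milling (finishes hour 10), chilling can start at hour 10 and finishes at hour 19.
Whirlpool cannot begin until milling (finishes hour 10, plus 3-hour gap → hour 13). It runs from hour 13 to 13 + 7 = hour 20.
For pitching: whirlpool (finishes hour 20, plus 1-hour gap → hour 21); milling (finishes hour 10); chilling (finishes hour 19, plus 3-hour gap → hour 22). Taking the maximum gives a start of hour 22, and it finishes at 22 + 1 = hour 23.
Primary fermentation has to wait for pitching (finishes hour 23, plus 3-hour gap → hour 26); milling (finishes hour 10); chilling (finishes hour 19). The latest of these is hour 26, so primary fermentation runs hour 26 to 26 + 6 = hour 32.
The earliest everything can be done is hour 32, which is after the deadline of 26, so it is not possible.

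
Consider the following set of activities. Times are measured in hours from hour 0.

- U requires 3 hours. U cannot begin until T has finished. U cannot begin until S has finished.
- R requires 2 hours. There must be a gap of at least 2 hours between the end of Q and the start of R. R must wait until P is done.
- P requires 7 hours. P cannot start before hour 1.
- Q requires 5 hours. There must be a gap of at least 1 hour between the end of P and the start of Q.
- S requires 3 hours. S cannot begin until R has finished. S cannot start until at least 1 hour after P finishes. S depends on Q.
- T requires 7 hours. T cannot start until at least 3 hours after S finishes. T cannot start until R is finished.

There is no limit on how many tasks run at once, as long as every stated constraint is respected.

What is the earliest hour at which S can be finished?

P cannot begin until its own release at hour 1. It runs from hour 1 to 1 + 7 = hour 8.
Q cannot begin until P (finishes hour 8, plus 1-hour gap → hour 9). It runs from hour 9 to 9 + 5 = hour 14.
R has to wait for Q (finishes hour 14, plus 2-hour gap → hour 16); P (finishes hour 8). The latest of these is hour 16, so R runs hour 16 to 16 + 2 = hour 18.
S cannot start until R (finishes hour 18); P (finishes hour 8, plus 1-hour gap → hour 9); Q (finishes hour 14). The controlling bound is hour 18, so S finishes at 18 + 3 = hour 21.

21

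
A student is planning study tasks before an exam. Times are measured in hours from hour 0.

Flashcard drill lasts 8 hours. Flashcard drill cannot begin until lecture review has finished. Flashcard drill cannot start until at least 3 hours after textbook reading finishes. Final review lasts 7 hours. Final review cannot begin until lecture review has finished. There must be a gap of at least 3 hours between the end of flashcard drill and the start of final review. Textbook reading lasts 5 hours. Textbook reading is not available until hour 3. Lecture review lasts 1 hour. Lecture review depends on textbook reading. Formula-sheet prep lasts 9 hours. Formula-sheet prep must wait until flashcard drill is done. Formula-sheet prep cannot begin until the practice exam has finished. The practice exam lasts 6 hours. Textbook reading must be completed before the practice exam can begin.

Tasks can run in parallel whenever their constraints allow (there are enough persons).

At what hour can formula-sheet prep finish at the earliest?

Textbook reading cannot begin until its own release at hour 3. It runs from hour 3 to 3 + 5 = hour 8.
After textbook reading (finishes hour 8), the practice exam can start at hour 8 and finishes at hour 14.
After textbook reading (finishes hour 8), lecture review can start at hour 8 and finishes at hour 9.
For flashcard drill: lecture review (finishes hour 9); textbook reading (finishes hour 8, plus 3-hour gap → hour 11). Taking the maximum gives a start of hour 11, and it finishes at 11 + 8 = hour 19.
For formula-sheet prep: flashcard drill (finishes hour 19); the practice exam (finishes hour 14). Taking the maximum gives a start of hour 19, and it finishes at 19 + 9 = hour 28.

28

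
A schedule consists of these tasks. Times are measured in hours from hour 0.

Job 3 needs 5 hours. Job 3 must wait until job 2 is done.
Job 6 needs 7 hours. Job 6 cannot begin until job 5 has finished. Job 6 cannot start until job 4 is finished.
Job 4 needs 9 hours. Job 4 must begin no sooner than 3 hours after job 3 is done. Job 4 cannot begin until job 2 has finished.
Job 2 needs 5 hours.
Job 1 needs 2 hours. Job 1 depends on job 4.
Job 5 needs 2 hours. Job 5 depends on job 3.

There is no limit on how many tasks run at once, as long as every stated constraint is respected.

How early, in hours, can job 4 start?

Nothing blocks job 2, so it runs from hour 0 to hour 5.
After job 2 (finishes hour 5), job 3 can start at hour 5 and finishes at hour 10.
Job 4 waits on job 3 (finishes hour 10, plus 3-hour gap → hour 13); job 2 (finishes hour 5). The latest of these is hour 13, which is the earliest job 4 can start.

13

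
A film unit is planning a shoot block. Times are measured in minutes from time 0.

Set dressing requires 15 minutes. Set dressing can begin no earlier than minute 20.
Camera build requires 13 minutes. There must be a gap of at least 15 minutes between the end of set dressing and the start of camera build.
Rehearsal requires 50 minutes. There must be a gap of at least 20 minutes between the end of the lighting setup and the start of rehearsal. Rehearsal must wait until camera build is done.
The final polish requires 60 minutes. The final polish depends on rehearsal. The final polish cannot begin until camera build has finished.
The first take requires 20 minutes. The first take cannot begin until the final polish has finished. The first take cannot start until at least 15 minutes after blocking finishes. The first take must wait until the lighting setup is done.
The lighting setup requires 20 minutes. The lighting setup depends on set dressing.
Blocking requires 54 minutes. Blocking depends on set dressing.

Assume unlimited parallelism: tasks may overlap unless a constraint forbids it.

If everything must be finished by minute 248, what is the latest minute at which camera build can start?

The first take has no dependents, so it just needs to finish by minute 248. Starting by 248 − 20 = minute 228 achieves that.
The final polish must finish before the first take (must start by minute 228). With a 60-minute duration, the final polish must start by 228 − 60 = minute 168.
Rehearsal must finish before the final polish (must start by minute 168). With a 50-minute duration, rehearsal must start by 168 − 50 = minute 118.
Camera build has several dependents: rehearsal (must start by minute 118); the final polish (must start by minute 168). The earliest of those limits is minute 118, so camera build must start by 118 − 13 = minute 105.

105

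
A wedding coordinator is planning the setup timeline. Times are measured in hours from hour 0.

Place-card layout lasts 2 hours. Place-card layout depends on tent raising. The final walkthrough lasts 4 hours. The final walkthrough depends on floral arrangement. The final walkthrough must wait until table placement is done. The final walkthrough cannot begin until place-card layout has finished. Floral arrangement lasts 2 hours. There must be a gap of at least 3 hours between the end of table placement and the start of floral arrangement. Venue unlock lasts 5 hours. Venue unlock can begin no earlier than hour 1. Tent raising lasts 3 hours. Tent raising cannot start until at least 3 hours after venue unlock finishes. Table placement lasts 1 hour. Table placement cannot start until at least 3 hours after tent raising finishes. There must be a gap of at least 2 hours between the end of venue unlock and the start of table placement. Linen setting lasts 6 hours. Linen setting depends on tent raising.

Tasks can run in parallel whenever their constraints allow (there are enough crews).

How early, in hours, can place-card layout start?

Venue unlock cannot begin until its own release at hour 1. It runs from hour 1 to 1 + 5 = hour 6.
Tent raising cannot begin until venue unlock (finishes hour 6, plus 3-hour gap → hour 9). It runs from hour 9 to 9 + 3 = hour 12.
Place-card layout waits on tent raising (finishes hour 12), so the earliest it can start is hour 12.

12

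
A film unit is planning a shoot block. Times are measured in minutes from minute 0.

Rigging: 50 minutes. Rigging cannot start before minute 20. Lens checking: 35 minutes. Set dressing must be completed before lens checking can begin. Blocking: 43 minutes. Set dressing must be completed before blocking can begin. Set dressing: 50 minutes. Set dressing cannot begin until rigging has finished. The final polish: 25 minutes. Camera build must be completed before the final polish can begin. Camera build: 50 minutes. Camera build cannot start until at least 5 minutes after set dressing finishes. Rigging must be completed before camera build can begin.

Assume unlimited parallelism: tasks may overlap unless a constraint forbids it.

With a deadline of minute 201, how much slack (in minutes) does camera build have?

1

Rigging cannot begin until its own release at minute 20. It runs from minute 20 to 20 + 50 = minute 70.
After rigging (finishes minute 70), set dressing can start at minute 70 and finishes at minute 120.
Camera build cannot start until set dressing (finishes minute 120, plus 5-minute gap → minute 125); rigging (finishes minute 70). The controlling bound is minute 125, so camera build finishes at 125 + 50 = minute 175.

Working backward from the deadline:
Nothing follows the final polish; the deadline of minute 201 is its only limit. It must start by 201 − 25 = minute 176.
Camera build must finish before the final polish (must start by minute 176). With a 50-minute duration, camera build must start by 176 − 50 = minute 126.
So camera build can start as early as minute 125 and as late as minute 126, giving 126 − 125 = 1 minute of slack.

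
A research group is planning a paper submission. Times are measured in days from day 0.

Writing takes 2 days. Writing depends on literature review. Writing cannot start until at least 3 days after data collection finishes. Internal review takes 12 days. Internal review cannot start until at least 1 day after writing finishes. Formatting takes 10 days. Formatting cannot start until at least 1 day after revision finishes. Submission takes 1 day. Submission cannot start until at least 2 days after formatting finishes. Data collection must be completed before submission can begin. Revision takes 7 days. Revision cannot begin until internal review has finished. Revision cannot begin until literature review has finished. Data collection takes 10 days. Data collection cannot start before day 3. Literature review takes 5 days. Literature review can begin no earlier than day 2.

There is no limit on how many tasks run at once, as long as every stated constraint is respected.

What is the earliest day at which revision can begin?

After its own release at day 3, data collection can start at day 3 and finishes at day 13.
After its own release at day 2, literature review can start at day 2 and finishes at day 7.
Writing cannot start until literature review (finishes day 7); data collection (finishes day 13, plus 3-day gap → day 16). The controlling bound is day 16, so writing finishes at 16 + 2 = day 18.
Internal review waits on writing (finishes day 18, plus 1-day gap → day 19), so it starts at day 19 and finishes at 19 + 12 = day 31.
Revision waits on internal review (finishes day 31); literature review (finishes day 7). The latest of these is day 31, which is the earliest revision can start.

31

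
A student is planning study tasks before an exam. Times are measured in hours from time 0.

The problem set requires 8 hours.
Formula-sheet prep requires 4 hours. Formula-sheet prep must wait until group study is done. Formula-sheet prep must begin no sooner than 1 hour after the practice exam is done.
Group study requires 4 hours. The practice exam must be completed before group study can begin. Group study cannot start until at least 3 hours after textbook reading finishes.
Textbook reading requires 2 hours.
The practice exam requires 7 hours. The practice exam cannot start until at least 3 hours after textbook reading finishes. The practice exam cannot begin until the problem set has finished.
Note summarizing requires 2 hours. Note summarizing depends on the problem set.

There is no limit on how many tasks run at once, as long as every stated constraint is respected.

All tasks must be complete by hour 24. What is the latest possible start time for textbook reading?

To finish by hour 24, formula-sheet prep (duration 4) must start no later than hour 20.
Group study must finish before formula-sheet prep (must start by hour 20). With a 4-hour duration, group study must start by 20 − 4 = hour 16.
The practice exam feeds group study (must start by hour 16); formula-sheet prep (must start by hour 20, minus 1-hour gap → hour 19). Taking the minimum, the practice exam must finish by hour 16 and start by 16 − 7 = hour 9.
Textbook reading feeds the practice exam (must start by hour 9, minus 3-hour gap → hour 6); group study (must start by hour 16, minus 3-hour gap → hour 13). Taking the minimum, textbook reading must finish by hour 6 and start by 6 − 2 = hour 4.

4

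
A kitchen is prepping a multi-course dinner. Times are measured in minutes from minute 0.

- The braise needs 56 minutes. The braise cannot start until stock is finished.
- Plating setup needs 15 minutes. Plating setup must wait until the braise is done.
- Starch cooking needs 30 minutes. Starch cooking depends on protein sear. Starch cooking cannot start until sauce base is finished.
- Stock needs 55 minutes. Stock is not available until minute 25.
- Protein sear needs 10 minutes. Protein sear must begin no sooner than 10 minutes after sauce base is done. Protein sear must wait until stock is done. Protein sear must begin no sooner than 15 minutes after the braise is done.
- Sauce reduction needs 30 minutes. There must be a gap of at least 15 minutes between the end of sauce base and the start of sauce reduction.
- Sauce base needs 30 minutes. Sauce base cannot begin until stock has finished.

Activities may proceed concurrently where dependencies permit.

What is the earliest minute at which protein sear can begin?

151

After its own release at minute 25, stock can start at minute 25 and finishes at minute 80.
After stock (finishes minute 80), the braise can start at minute 80 and finishes at minute 136.
Sauce base waits on stock (finishes minute 80), so it starts at minute 80 and finishes at 80 + 30 = minute 110.
Protein sear waits on sauce base (finishes minute 110, plus 10-minute gap → minute 120); stock (finishes minute 80); the braise (finishes minute 136, plus 15-minute gap → minute 151). The latest of these is minute 151, which is the earliest protein sear can start.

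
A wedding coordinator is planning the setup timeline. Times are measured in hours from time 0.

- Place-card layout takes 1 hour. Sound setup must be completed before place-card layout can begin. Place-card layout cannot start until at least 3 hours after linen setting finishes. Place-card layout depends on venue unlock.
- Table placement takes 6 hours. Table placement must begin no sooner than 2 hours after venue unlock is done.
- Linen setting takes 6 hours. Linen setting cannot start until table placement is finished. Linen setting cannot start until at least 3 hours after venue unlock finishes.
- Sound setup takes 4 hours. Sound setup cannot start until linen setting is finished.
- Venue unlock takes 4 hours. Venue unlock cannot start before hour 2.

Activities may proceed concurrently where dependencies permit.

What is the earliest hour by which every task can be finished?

25

After its own release at hour 2, venue unlock can start at hour 2 and finishes at hour 6.
After venue unlock (finishes hour 6, plus 2-hour gap → hour 8), table placement can start at hour 8 and finishes at hour 14.
Linen setting has to wait for table placement (finishes hour 14); venue unlock (finishes hour 6, plus 3-hour gap → hour 9). The latest of these is hour 14, so linen setting runs hour 14 to 14 + 6 = hour 20.
Sound setup waits on linen setting (finishes hour 20), so it starts at hour 20 and finishes at 20 + 4 = hour 24.
Place-card layout cannot start until sound setup (finishes hour 24); linen setting (finishes hour 20, plus 3-hour gap → hour 23); venue unlock (finishes hour 6). The controlling bound is hour 24, so place-card layout finishes at 24 + 1 = hour 25.
All tasks are finished once the last one completes. Finish times: Venue unlock at 6, Table placement at 14, Linen setting at 20, Sound setup at 24, Place-card layout at 25. The latest is hour 25.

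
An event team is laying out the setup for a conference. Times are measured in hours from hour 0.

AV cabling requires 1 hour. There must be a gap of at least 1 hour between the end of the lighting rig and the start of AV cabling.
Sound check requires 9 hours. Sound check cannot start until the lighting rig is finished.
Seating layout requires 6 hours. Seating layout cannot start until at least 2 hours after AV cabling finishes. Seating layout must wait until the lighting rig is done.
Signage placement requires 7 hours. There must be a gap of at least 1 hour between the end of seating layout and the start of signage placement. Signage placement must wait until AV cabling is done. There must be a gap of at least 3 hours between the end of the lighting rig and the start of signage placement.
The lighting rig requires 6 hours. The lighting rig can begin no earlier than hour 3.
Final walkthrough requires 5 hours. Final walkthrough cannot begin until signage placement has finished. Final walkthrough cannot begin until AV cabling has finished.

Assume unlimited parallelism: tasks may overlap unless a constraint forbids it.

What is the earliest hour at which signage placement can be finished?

27

After its own release at hour 3, the lighting rig can start at hour 3 and finishes at hour 9.
AV cabling cannot begin until the lighting rig (finishes hour 9, plus 1-hour gap → hour 10). It runs from hour 10 to 10 + 1 = hour 11.
Seating layout has to wait for AV cabling (finishes hour 11, plus 2-hour gap → hour 13); the lighting rig (finishes hour 9). The latest of these is hour 13, so seating layout runs hour 13 to 13 + 6 = hour 19.
Signage placement cannot start until seating layout (finishes hour 19, plus 1-hour gap → hour 20); AV cabling (finishes hour 11); the lighting rig (finishes hour 9, plus 3-hour gap → hour 12). The controlling bound is hour 20, so signage placement finishes at 20 + 7 = hour 27.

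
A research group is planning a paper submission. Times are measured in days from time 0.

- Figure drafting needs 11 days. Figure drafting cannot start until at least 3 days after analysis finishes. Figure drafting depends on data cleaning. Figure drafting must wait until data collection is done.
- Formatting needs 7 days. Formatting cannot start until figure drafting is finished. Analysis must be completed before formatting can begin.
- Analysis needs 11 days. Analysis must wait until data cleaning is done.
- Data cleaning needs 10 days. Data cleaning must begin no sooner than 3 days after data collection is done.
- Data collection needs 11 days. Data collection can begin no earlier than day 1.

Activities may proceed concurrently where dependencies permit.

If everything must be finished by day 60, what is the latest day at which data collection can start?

4

To finish by day 60, formatting (duration 7) must start no later than day 53.
Figure drafting must finish before formatting (must start by day 53). With an 11-day duration, figure drafting must start by 53 − 11 = day 42.
Analysis must finish in time for figure drafting (must start by day 42, minus 3-day gap → day 39); formatting (must start by day 53). The tightest is day 39, so analysis must start by 39 − 11 = day 28.
Data cleaning has several dependents: analysis (must start by day 28); figure drafting (must start by day 42). The earliest of those limits is day 28, so data cleaning must start by 28 − 10 = day 18.
For data collection: data cleaning (must start by day 18, minus 3-day gap → day 15); figure drafting (must start by day 42). The most restrictive is day 15; with an 11-day duration, data collection must start by day 4.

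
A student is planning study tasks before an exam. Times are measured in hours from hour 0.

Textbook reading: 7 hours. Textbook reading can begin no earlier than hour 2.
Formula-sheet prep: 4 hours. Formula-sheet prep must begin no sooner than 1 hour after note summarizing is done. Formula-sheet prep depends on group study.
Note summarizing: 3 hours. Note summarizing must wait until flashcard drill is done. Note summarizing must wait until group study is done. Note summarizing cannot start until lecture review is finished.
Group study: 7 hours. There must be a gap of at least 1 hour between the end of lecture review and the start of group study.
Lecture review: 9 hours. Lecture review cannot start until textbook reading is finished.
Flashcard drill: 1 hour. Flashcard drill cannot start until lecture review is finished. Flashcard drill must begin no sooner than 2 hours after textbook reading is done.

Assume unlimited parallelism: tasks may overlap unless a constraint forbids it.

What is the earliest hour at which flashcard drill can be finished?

19

Textbook reading cannot begin until its own release at hour 2. It runs from hour 2 to 2 + 7 = hour 9.
After textbook reading (finishes hour 9), lecture review can start at hour 9 and finishes at hour 18.
Flashcard drill needs all of lecture review (finishes hour 18); textbook reading (finishes hour 9, plus 2-hour gap → hour 11). That puts its earliest start at hour 18; it finishes at 18 + 1 = hour 19.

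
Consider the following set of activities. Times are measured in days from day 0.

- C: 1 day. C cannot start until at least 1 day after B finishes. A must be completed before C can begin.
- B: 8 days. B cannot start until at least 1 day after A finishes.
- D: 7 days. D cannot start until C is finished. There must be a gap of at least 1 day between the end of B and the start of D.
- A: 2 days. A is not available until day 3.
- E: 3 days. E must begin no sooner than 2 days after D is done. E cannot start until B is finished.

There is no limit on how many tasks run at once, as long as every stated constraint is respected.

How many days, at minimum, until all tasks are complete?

28

A cannot begin until its own release at day 3. It runs from day 3 to 3 + 2 = day 5.
B waits on A (finishes day 5, plus 1-day gap → day 6), so it starts at day 6 and finishes at 6 + 8 = day 14.
For C: B (finishes day 14, plus 1-day gap → day 15); A (finishes day 5). Taking the maximum gives a start of day 15, and it finishes at 15 + 1 = day 16.
D has to wait for C (finishes day 16); B (finishes day 14, plus 1-day gap → day 15). The latest of these is day 16, so D runs day 16 to 16 + 7 = day 23.
E needs all of D (finishes day 23, plus 2-day gap → day 25); B (finishes day 14). That puts its earliest start at day 25; it finishes at 25 + 3 = day 28.
All tasks are finished once the last one completes. Finish times: A at 5, B at 14, C at 16, D at 23, E at 28. The latest is day 28.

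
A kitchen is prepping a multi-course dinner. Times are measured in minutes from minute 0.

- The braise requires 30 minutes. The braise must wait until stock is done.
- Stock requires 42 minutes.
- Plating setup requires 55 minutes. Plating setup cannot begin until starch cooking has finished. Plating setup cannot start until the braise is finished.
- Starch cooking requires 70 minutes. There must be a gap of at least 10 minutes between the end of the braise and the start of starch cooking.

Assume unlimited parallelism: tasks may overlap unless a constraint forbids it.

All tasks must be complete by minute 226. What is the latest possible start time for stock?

Nothing follows plating setup; the deadline of minute 226 is its only limit. It must start by 226 − 55 = minute 171.
Starch cooking feeds into plating setup (must start by minute 171); so starch cooking must finish by minute 171 and therefore start by minute 101.
The braise has several dependents: starch cooking (must start by minute 101, minus 10-minute gap → minute 91); plating setup (must start by minute 171). The earliest of those limits is minute 91, so the braise must start by 91 − 30 = minute 61.
Stock must finish before the braise (must start by minute 61). With a 42-minute duration, stock must start by 61 − 42 = minute 19.

19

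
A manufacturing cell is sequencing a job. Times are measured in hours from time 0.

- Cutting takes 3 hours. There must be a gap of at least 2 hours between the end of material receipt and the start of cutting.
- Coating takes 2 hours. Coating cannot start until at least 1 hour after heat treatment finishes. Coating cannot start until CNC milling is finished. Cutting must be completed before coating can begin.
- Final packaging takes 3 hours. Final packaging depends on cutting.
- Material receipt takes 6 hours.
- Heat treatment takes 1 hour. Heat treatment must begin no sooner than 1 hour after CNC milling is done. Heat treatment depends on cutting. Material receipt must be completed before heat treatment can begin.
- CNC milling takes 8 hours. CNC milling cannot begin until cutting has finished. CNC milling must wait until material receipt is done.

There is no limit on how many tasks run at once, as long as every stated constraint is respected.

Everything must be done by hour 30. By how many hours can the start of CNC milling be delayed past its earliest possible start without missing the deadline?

Material receipt can start immediately at hour 0; it finishes at hour 6.
Cutting waits on material receipt (finishes hour 6, plus 2-hour gap → hour 8), so it starts at hour 8 and finishes at 8 + 3 = hour 11.
For CNC milling: cutting (finishes hour 11); material receipt (finishes hour 6). Taking the maximum gives a start of hour 11, and it finishes at 11 + 8 = hour 19.

Working backward from the deadline:
Nothing follows coating; the deadline of hour 30 is its only limit. It must start by 30 − 2 = hour 28.
Since coating (must start by hour 28, minus 1-hour gap → hour 27) depends on it, heat treatment must finish by hour 27. Backing off its 1-hour duration gives a latest start of hour 26.
CNC milling must finish in time for heat treatment (must start by hour 26, minus 1-hour gap → hour 25); coating (must start by hour 28). The tightest is hour 25, so CNC milling must start by 25 − 8 = hour 17.
So CNC milling can start as early as hour 11 and as late as hour 17, giving 17 − 11 = 6 hours of slack.

6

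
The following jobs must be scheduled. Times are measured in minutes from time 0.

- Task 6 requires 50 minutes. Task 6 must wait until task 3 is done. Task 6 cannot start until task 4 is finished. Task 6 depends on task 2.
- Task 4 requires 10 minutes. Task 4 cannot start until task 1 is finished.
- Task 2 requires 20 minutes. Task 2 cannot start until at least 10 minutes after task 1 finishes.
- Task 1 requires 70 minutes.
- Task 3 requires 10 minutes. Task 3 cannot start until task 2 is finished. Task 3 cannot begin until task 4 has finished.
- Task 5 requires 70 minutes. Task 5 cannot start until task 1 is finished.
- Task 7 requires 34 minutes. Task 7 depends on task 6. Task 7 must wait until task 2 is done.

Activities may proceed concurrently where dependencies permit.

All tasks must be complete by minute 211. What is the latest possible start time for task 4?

Task 7 has no dependents, so it just needs to finish by minute 211. Starting by 211 − 34 = minute 177 achieves that.
Since task 7 (must start by minute 177) depends on it, task 6 must finish by minute 177. Backing off its 50-minute duration gives a latest start of minute 127.
Task 3 must finish before task 6 (must start by minute 127). With a 10-minute duration, task 3 must start by 127 − 10 = minute 117.
Task 4 feeds task 3 (must start by minute 117); task 6 (must start by minute 127). Taking the minimum, task 4 must finish by minute 117 and start by 117 − 10 = minute 107.

107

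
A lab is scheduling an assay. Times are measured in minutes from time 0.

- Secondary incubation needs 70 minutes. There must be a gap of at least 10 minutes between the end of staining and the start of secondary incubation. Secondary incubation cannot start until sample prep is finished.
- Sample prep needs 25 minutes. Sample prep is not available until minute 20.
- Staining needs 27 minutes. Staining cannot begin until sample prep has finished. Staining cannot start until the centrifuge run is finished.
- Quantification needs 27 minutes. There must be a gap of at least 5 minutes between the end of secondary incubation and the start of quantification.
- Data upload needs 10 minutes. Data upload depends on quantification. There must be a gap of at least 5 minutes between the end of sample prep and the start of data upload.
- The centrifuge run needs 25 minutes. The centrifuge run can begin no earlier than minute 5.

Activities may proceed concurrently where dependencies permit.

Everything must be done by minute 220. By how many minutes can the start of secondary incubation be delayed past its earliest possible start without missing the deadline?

After its own release at minute 5, the centrifuge run can start at minute 5 and finishes at minute 30.
Sample prep waits on its own release at minute 20, so it starts at minute 20 and finishes at 20 + 25 = minute 45.
Staining has to wait for sample prep (finishes minute 45); the centrifuge run (finishes minute 30). The latest of these is minute 45, so staining runs minute 45 to 45 + 27 = minute 72.
Secondary incubation has to wait for staining (finishes minute 72, plus 10-minute gap → minute 82); sample prep (finishes minute 45). The latest of these is minute 82, so secondary incubation runs minute 82 to 82 + 70 = minute 152.

Working backward from the deadline:
Data upload must finish by minute 220; it takes 10 minutes, so it must start by 220 − 10 = minute 210.
Quantification feeds into data upload (must start by minute 210); so quantification must finish by minute 210 and therefore start by minute 183.
Secondary incubation has to be done before quantification (must start by minute 183, minus 5-minute gap → minute 178). That means finishing by minute 178, i.e. starting by 178 − 70 = minute 108.
So secondary incubation can start as early as minute 82 and as late as minute 108, giving 108 − 82 = 26 minutes of slack.

26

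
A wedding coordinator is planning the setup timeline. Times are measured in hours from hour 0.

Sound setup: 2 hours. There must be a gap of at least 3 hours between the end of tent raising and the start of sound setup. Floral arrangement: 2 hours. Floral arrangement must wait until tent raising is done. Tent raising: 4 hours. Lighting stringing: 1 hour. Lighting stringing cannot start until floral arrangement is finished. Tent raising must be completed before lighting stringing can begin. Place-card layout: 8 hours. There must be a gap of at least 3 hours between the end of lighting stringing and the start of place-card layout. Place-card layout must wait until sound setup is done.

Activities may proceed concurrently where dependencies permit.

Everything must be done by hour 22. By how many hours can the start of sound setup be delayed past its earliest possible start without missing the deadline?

5

Tent raising can start immediately at hour 0; it finishes at hour 4.
Sound setup cannot begin until tent raising (finishes hour 4, plus 3-hour gap → hour 7). It runs from hour 7 to 7 + 2 = hour 9.

Working backward from the deadline:
To finish by hour 22, place-card layout (duration 8) must start no later than hour 14.
Sound setup has to be done before place-card layout (must start by hour 14). That means finishing by hour 14, i.e. starting by 14 − 2 = hour 12.
So sound setup can start as early as hour 7 and as late as hour 12, giving 12 − 7 = 5 hours of slack.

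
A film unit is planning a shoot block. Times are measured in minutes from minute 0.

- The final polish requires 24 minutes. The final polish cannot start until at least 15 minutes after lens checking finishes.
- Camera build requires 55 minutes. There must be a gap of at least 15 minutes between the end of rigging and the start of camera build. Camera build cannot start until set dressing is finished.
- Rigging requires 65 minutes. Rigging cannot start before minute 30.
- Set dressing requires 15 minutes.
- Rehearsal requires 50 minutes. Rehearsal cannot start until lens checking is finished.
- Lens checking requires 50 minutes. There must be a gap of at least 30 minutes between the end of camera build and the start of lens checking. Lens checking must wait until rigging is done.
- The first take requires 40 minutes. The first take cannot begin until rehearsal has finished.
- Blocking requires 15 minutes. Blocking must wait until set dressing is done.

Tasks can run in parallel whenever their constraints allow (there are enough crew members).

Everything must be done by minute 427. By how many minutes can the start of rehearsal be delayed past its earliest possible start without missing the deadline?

92

Set dressing has no prerequisites, so it starts at minute 0 and finishes at minute 15.
Rigging waits on its own release at minute 30, so it starts at minute 30 and finishes at 30 + 65 = minute 95.
Camera build needs all of rigging (finishes minute 95, plus 15-minute gap → minute 110); set dressing (finishes minute 15). That puts its earliest start at minute 110; it finishes at 110 + 55 = minute 165.
Lens checking has to wait for camera build (finishes minute 165, plus 30-minute gap → minute 195); rigging (finishes minute 95). The latest of these is minute 195, so lens checking runs minute 195 to 195 + 50 = minute 245.
After lens checking (finishes minute 245), rehearsal can start at minute 245 and finishes at minute 295.

Working backward from the deadline:
The first take has no dependents, so it just needs to finish by minute 427. Starting by 427 − 40 = minute 387 achieves that.
Rehearsal has to be done before the first take (must start by minute 387). That means finishing by minute 387, i.e. starting by 387 − 50 = minute 337.
So rehearsal can start as early as minute 245 and as late as minute 337, giving 337 − 245 = 92 minutes of slack.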